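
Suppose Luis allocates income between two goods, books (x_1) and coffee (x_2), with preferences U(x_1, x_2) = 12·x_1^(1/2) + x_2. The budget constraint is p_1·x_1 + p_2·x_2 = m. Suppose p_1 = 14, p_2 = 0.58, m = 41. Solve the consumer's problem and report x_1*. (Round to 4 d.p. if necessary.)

Solve: √x_1 = 6·p_2/p_1, so x_1*(p_1,p_2) = (6·p_2/p_1)², and x_2* = (m − p_1·x_1*)/p_2.
Plugging in: x_1* = (6·0.58/14)² = 0.0618.

x_1* = 0.0618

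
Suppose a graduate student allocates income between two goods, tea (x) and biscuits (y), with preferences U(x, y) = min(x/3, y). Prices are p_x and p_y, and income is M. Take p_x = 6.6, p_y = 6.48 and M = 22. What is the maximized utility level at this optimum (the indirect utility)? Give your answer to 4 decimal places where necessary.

With perfect complements, no substitution: consume in ratio x:y = 3:1.
Budget: p_x·x + p_y·(1/3)·x = M, so (3·p_x + p_y)·x = 3·M.
Demand: x*(p_x,p_y,M) = 3·M/(3·p_x + p_y), y* = M/(3·p_x + p_y).
Here 3·6.6 + 6.48 = 26.28, giving x* = 2.5114 and y* = 0.8371.
Utility at the optimum: U(2.5114, 0.8371) = 0.8371.

V = 0.8371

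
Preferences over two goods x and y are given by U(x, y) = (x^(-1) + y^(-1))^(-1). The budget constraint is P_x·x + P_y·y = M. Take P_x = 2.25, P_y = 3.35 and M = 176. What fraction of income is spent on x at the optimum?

share on x = 0.4504

From the CES first-order condition, (y/x)^(2) = P_x/P_y.
Hence y/x = (P_x/P_y)^(1/(2)), i.e. raised to the 0.5 power.
With the ratio pinned down, the budget gives x* = M/(P_x + P_y·(y/x)) and y* = (y/x)·x*.
Numerically y/x = 0.819538, so x* = 176/(2.25 + 3.35·0.819538) = 35.2321 and y* = 0.819538·35.2321 = 28.874.
Expenditure on x: 2.25·35.2321 = 79.2721; share = 0.4504.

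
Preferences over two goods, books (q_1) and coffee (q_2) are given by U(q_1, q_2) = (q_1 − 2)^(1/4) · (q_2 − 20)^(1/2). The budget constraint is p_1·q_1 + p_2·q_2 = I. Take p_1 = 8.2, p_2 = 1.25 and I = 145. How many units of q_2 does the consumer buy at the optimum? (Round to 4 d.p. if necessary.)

q_2* = 75.2533

Let q_1' = q_1−2, q_2' = q_2−20. MRS = (1/2)·q_2'/q_1' = p_1/p_2.
Substituting into the budget: q_1* = 2 + 1/3·(I − 2·p_1 − 20·p_2)/p_1, and q_2* = 20 + 2/3·(…)/p_2.
Discretionary income = 145 − 2·8.2 − 20·1.25 = 103.6; q_2* = 20 + 2/3·103.6/1.25 = 75.2533.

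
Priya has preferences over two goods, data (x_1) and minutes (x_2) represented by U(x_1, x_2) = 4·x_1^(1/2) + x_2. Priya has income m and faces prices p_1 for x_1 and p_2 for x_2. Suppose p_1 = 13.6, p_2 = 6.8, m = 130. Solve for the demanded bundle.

Plugging in: x_1* = (2·6.8/13.6)² = 1, x_2* = 17.1176.

x_1* = 1, x_2* = 17.1176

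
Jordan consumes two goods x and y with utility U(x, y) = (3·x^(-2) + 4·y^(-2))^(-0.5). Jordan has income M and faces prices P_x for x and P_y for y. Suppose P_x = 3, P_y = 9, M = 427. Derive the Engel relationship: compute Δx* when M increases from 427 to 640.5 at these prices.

From the CES first-order condition, (3/4)·(y/x)^(3) = P_x/P_y.
Hence y/x = ((4/3)·P_x/P_y)^(1/(3)), i.e. raised to the 1/3 power.
Substitute y = (y/x)·x into the budget: x* = M/(P_x + P_y·(y/x)).
Numerically y/x = 0.763143, so x* = 427/(3 + 9·0.763143) = 43.2699.
At M' = 640.5: x* = 64.9049. Change: 64.9049 − 43.2699 = 21.635.

Δx* = 21.635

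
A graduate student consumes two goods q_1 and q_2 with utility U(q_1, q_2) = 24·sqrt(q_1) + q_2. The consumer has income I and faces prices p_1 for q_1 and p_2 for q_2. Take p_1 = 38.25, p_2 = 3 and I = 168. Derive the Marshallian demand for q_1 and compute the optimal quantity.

MU_q_1 = 12/√q_1, MU_q_2 = 1. Tangency: 12/√q_1 = p_1/p_2.
Solve: √q_1 = 12·p_2/p_1, so q_1*(p_1,p_2) = (12·p_2/p_1)², and q_2* = (I − p_1·q_1*)/p_2.
Plugging in: q_1* = (12·3/38.25)² = 0.8858.

q_1* = 0.8858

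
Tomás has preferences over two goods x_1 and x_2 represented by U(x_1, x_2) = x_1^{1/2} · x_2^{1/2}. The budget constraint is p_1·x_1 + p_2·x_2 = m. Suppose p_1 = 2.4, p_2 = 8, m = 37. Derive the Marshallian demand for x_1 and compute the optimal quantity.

x_1* = 7.7083

At p_1=2.4, p_2=8, m=37: x_1* = 0.5·37/2.4 = 7.7083.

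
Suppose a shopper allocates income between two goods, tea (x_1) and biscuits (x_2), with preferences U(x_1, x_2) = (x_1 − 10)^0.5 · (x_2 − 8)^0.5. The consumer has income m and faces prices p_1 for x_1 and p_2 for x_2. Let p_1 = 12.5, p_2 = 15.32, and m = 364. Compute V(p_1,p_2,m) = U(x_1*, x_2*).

This is Cobb-Douglas in (x_1−10, x_2−8): tangency gives 0.5·p_2·(x_2−8) = 0.5·p_1·(x_1−10).
Substituting into the budget: x_1* = 10 + 0.5·(m − 10·p_1 − 8·p_2)/p_1, and x_2* = 8 + 0.5·(…)/p_2.
Discretionary income = 364 − 10·12.5 − 8·15.32 = 116.44; x_1* = 10 + 0.5·116.44/12.5 = 14.6576; x_2* = 8 + 0.5·116.44/15.32 = 11.8003.
Utility at the optimum: U(14.6576, 11.8003) = 4.2071.

V = 4.2071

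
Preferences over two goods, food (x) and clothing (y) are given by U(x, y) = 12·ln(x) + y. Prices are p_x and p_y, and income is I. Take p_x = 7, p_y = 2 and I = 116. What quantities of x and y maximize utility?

MU_x = 12/x, MU_y = 1. Tangency: 12/x = p_x/p_y.
So x*(p_x,p_y) = 12·p_y/p_x, independent of income; and y* = (I − 12·p_y)/p_y.
At the given prices: x* = 12·2/7 = 3.4286, and y* = 46.

x* = 3.4286, y* = 46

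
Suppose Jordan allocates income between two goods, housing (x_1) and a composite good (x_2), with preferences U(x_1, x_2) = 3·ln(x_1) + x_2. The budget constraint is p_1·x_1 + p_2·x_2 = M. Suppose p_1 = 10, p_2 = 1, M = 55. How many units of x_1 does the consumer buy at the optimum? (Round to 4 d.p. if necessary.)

MU_x_1 = 3/x_1, MU_x_2 = 1. Tangency: 3/x_1 = p_1/p_2.
So x_1*(p_1,p_2) = 3·p_2/p_1, independent of income; and x_2* = (M − 3·p_2)/p_2.
At the given prices: x_1* = 3·1/10 = 0.3.

x_1* = 0.3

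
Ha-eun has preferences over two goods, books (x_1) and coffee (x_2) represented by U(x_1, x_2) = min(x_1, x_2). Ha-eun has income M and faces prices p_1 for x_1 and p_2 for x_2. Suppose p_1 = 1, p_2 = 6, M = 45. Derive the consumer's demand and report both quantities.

Leontief preferences: the optimum is at the kink where x_1/1 = x_2/1, i.e. x_2 = x_1.
Budget: p_1·x_1 + p_2·x_1 = M, so (p_1 + p_2)·x_1 = M.
Demand: x_1*(p_1,p_2,M) = M/(p_1 + p_2), x_2* = M/(p_1 + p_2).
Here 1 + 6 = 7, giving x_1* = 6.4286 and x_2* = 6.4286.

x_1* = 6.4286, x_2* = 6.4286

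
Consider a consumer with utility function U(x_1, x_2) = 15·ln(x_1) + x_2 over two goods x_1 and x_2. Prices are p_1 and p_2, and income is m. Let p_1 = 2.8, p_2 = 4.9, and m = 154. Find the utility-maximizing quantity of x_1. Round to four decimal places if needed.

Set MRS = p_1/p_2: (15/x_1)/1 = p_1/p_2.
So x_1*(p_1,p_2) = 15·p_2/p_1, independent of income; and x_2* = (m − 15·p_2)/p_2.
At the given prices: x_1* = 15·4.9/2.8 = 26.25.

x_1* = 26.25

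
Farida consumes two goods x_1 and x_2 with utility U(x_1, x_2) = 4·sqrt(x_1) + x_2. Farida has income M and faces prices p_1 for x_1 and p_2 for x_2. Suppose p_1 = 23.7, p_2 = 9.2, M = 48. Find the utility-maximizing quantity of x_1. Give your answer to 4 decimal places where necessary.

x_1* = 0.6028

Set MRS = p_1/p_2: 2·x_1^(−1/2) = p_1/p_2.
Solve: √x_1 = 2·p_2/p_1, so x_1*(p_1,p_2) = (2·p_2/p_1)², and x_2* = (M − p_1·x_1*)/p_2.
Plugging in: x_1* = (2·9.2/23.7)² = 0.6028.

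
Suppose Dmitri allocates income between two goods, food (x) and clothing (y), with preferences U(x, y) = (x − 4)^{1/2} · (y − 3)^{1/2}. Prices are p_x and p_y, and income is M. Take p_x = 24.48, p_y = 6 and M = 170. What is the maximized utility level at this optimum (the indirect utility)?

V = 2.2311

Let x' = x−4, y' = y−3. MRS = y'/x' = p_x/p_y.
After buying the subsistence bundle (4, 3), a share 0.5 of the remaining income goes to x: x* = 4 + 0.5·(M − 4p_x − 3p_y)/p_x.
Discretionary income = 170 − 4·24.48 − 3·6 = 54.08; x* = 4 + 0.5·54.08/24.48 = 5.1046; y* = 3 + 0.5·54.08/6 = 7.5067.
Utility at the optimum: U(5.1046, 7.5067) = 2.2311.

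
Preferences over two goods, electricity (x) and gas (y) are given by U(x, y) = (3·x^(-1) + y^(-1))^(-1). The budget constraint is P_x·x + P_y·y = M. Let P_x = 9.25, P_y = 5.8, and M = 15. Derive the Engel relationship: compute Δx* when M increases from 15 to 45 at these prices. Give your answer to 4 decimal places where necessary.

MU_x ∝ 3·x^(-2), MU_y ∝ y^(-2), so MRS = 3·(y/x)^(2) = P_x/P_y.
Solve for the ratio: y/x = [(1/3)·P_x/P_y]^(0.5).
Substitute y = (y/x)·x into the budget: x* = M/(P_x + P_y·(y/x)).
Numerically y/x = 0.729115, so x* = 15/(9.25 + 5.8·0.729115) = 1.1129.
At M' = 45: x* = 3.3386. Change: 3.3386 − 1.1129 = 2.2257.

Δx* = 2.2257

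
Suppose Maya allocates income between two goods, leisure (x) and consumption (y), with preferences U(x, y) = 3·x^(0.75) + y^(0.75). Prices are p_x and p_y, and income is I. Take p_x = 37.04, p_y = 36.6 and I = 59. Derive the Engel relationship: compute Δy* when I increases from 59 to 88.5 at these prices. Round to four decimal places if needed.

Substitute y = (y/x)·x into the budget: x* = I/(p_x + p_y·(y/x)).
Numerically y/x = 0.01295, so x* = 59/(37.04 + 36.6·0.01295) = 1.5727 and y* = 0.01295·1.5727 = 0.0204.
At I' = 88.5: y* = 0.0306. Change: 0.0306 − 0.0204 = 0.0102.

Δy* = 0.0102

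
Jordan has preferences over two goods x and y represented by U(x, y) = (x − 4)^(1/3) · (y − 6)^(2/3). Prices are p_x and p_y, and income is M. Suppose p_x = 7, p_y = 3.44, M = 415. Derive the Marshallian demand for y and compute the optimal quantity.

After buying the subsistence bundle (4, 6), a share 1/3 of the remaining income goes to x: x* = 4 + 1/3·(M − 4p_x − 6p_y)/p_x.
Discretionary income = 415 − 4·7 − 6·3.44 = 366.36; y* = 6 + 2/3·366.36/3.44 = 77.

y* = 77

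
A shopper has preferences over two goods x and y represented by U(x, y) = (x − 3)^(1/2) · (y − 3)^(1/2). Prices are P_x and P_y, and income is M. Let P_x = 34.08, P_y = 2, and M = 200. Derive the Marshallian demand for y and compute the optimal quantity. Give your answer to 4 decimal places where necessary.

MRS = (y−3)/(x−3). Tangency with P_x/P_y gives y−3 = (P_x/P_y)·(x−3).
Substituting into the budget: x* = 3 + 0.5·(M − 3·P_x − 3·P_y)/P_x, and y* = 3 + 0.5·(…)/P_y.
Discretionary income = 200 − 3·34.08 − 3·2 = 91.76; y* = 3 + 0.5·91.76/2 = 25.94.

y* = 25.94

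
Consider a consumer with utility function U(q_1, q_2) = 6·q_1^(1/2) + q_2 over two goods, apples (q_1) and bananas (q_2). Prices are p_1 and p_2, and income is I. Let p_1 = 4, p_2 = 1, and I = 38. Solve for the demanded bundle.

q_1* = 0.5625, q_2* = 35.75

MU_q_1 = 3/√q_1, MU_q_2 = 1. Tangency: 3/√q_1 = p_1/p_2.
Solve: √q_1 = 3·p_2/p_1, so q_1*(p_1,p_2) = (3·p_2/p_1)², and q_2* = (I − p_1·q_1*)/p_2.
Plugging in: q_1* = (3·1/4)² = 0.5625, q_2* = 35.75.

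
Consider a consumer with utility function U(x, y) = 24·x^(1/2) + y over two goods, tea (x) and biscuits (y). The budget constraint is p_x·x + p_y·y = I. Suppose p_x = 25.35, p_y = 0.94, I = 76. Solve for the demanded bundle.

x* = 0.198, y* = 75.5114

Set MRS = p_x/p_y: 12·x^(−1/2) = p_x/p_y.
Thus x* = (12·p_y/p_x)² — independent of I — with the rest of income spent on y.
Plugging in: x* = (12·0.94/25.35)² = 0.198, y* = 75.5114.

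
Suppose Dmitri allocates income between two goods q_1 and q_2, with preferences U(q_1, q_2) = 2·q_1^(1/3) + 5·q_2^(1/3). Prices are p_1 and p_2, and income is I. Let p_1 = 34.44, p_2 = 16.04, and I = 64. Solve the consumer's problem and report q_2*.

MU_q_1 ∝ 2·q_1^(-2/3), MU_q_2 ∝ 5·q_2^(-2/3), so MRS = (2/5)·(q_2/q_1)^(2/3) = p_1/p_2.
Solve for the ratio: q_2/q_1 = [(5/2)·p_1/p_2]^(1.5).
With the ratio pinned down, the budget gives q_1* = I/(p_1 + p_2·(q_2/q_1)) and q_2* = (q_2/q_1)·q_1*.
Numerically q_2/q_1 = 12.4365, so q_1* = 64/(34.44 + 16.04·12.4365) = 0.2736 and q_2* = 12.4365·0.2736 = 3.4026.

q_2* = 3.4026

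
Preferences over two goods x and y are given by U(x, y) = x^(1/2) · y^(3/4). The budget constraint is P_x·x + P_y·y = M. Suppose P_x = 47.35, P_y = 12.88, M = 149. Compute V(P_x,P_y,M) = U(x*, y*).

V = 4.7977

Tangency: MRS = (2/3)·y/x = P_x/P_y.
So 0.5·P_y·y = 0.75·P_x·x; combined with the budget, a share 0.4 of income goes to x.
Demand: x*(P_x,P_y,M) = 0.4·M/P_x and y* = 0.6·M/P_y.
At P_x=47.35, P_y=12.88, M=149: x* = 0.4·149/47.35 = 1.2587, y* = 6.941.
Utility at the optimum: U(1.2587, 6.941) = 4.7977.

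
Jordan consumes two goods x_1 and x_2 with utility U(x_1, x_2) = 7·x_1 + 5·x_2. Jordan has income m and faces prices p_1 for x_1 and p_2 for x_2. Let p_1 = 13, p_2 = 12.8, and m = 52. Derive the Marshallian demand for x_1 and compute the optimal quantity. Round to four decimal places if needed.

x_1* = 4

Linear utility — the consumer picks whichever good has higher MU/price: 7/13 = 0.5385 vs 5/12.8 = 0.3906.
x_1 gives more utility per dollar, so spend all income on x_1: x_1* = m/p_1, x_2* = 0.
Numerically: x_1* = 4, x_2* = 0.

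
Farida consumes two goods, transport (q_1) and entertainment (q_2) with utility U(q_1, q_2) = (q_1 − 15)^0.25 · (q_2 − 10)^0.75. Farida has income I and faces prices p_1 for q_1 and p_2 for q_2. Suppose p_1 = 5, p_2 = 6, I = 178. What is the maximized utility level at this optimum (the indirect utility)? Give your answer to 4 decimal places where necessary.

V = 4.2746

MRS = (1/3)·(q_2−10)/(q_1−15). Tangency with p_1/p_2 gives q_2−10 = 3·(p_1/p_2)·(q_1−15).
Substituting into the budget: q_1* = 15 + 0.25·(I − 15·p_1 − 10·p_2)/p_1, and q_2* = 10 + 0.75·(…)/p_2.
Discretionary income = 178 − 15·5 − 10·6 = 43; q_1* = 15 + 0.25·43/5 = 17.15; q_2* = 10 + 0.75·43/6 = 15.375.
Utility at the optimum: U(17.15, 15.375) = 4.2746.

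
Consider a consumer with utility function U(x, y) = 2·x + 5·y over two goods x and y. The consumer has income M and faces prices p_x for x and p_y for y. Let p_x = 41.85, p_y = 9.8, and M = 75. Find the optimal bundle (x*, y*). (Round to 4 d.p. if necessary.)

Linear utility — the consumer picks whichever good has higher MU/price: 2/41.85 = 0.0478 vs 5/9.8 = 0.5102.
y gives more utility per dollar, so spend all income on y: y* = M/p_y, x* = 0.
Numerically: x* = 0, y* = 7.6531.

x* = 0, y* = 7.6531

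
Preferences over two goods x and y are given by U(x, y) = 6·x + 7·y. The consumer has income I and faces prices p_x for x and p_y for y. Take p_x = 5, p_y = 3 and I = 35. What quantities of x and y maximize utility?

x* = 0, y* = 11.6667

Perfect substitutes: compare marginal utility per dollar. 6/p_x vs 7/p_y → 1.2 vs 2.3333.
y gives more utility per dollar, so spend all income on y: y* = I/p_y, x* = 0.
Numerically: x* = 0, y* = 11.6667.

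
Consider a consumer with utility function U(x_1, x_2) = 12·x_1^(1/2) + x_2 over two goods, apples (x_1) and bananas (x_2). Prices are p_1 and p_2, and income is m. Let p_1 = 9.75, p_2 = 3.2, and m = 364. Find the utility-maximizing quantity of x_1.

x_1* = 3.8779

Utility is quasi-linear in x_2; the FOC for x_1 is 6/√x_1 = p_1/p_2.
Solve: √x_1 = 6·p_2/p_1, so x_1*(p_1,p_2) = (6·p_2/p_1)², and x_2* = (m − p_1·x_1*)/p_2.
Plugging in: x_1* = (6·3.2/9.75)² = 3.8779.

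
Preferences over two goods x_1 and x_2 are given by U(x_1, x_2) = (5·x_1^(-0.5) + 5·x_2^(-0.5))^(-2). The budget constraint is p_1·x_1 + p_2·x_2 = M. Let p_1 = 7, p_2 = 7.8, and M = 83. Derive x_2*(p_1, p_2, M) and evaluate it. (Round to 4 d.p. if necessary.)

x_2* = 5.4165

Substitute x_2 = (x_2/x_1)·x_1 into the budget: x_1* = M/(p_1 + p_2·(x_2/x_1)).
Numerically x_2/x_1 = 0.930398, so x_1* = 83/(7 + 7.8·0.930398) = 5.8217 and x_2* = 0.930398·5.8217 = 5.4165.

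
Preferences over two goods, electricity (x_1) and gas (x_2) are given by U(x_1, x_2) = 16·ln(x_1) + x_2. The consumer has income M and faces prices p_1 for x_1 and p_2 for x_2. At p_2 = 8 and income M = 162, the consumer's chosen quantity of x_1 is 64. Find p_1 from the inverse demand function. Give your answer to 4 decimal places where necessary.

Set MRS = p_1/p_2: (16/x_1)/1 = p_1/p_2.
So x_1*(p_1,p_2) = 16·p_2/p_1, independent of income; and x_2* = (M − 16·p_2)/p_2.
Set x_1* = 64 in the demand function and solve for p_1: p_1 = 2.

p_1 = 2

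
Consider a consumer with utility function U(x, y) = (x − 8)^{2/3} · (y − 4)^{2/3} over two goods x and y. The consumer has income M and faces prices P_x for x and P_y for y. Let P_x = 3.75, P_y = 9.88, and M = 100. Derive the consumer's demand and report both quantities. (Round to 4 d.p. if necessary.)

Let x' = x−8, y' = y−4. MRS = y'/x' = P_x/P_y.
After buying the subsistence bundle (8, 4), a share 0.5 of the remaining income goes to x: x* = 8 + 0.5·(M − 8P_x − 4P_y)/P_x.
Discretionary income = 100 − 8·3.75 − 4·9.88 = 30.48; x* = 8 + 0.5·30.48/3.75 = 12.064; y* = 4 + 0.5·30.48/9.88 = 5.5425.

x* = 12.064, y* = 5.5425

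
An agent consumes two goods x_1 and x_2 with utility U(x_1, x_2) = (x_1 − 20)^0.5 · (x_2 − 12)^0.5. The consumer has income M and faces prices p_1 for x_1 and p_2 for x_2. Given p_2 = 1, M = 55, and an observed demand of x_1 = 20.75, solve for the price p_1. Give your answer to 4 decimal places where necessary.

p_1 = 2

MRS = (x_2−12)/(x_1−20). Tangency with p_1/p_2 gives x_2−12 = (p_1/p_2)·(x_1−20).
Substituting into the budget: x_1* = 20 + 0.5·(M − 20·p_1 − 12·p_2)/p_1, and x_2* = 12 + 0.5·(…)/p_2.
Set x_1* = 20.75 in the demand function and solve for p_1: p_1 = 2.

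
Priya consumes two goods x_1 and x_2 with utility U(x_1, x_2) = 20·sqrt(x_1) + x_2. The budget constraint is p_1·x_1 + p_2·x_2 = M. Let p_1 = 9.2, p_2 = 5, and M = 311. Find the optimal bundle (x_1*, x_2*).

MU_x_1 = 10/√x_1, MU_x_2 = 1. Tangency: 10/√x_1 = p_1/p_2.
Solve: √x_1 = 10·p_2/p_1, so x_1*(p_1,p_2) = (10·p_2/p_1)², and x_2* = (M − p_1·x_1*)/p_2.
Plugging in: x_1* = (10·5/9.2)² = 29.5369, x_2* = 7.8522.

x_1* = 29.5369, x_2* = 7.8522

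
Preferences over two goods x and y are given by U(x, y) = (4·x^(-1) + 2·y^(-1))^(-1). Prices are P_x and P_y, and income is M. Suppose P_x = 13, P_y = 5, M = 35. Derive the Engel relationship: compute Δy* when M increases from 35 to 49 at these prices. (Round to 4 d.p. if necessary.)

Δy* = 0.8536

From the CES first-order condition, 2·(y/x)^(2) = P_x/P_y.
Solve for the ratio: y/x = [(1/2)·P_x/P_y]^(0.5).
With the ratio pinned down, the budget gives x* = M/(P_x + P_y·(y/x)) and y* = (y/x)·x*.
Numerically y/x = 1.140175, so x* = 35/(13 + 5·1.140175) = 1.8716 and y* = 1.140175·1.8716 = 2.1339.
At M' = 49: y* = 2.9875. Change: 2.9875 − 2.1339 = 0.8536.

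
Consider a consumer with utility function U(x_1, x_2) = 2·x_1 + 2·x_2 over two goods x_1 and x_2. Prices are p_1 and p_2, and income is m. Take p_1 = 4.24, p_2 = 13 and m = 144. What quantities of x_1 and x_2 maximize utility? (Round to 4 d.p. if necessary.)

Perfect substitutes: compare marginal utility per dollar. 2/p_1 vs 2/p_2 → 0.4717 vs 0.1538.
x_1 gives more utility per dollar, so spend all income on x_1: x_1* = m/p_1, x_2* = 0.
Numerically: x_1* = 33.9623, x_2* = 0.

x_1* = 33.9623, x_2* = 0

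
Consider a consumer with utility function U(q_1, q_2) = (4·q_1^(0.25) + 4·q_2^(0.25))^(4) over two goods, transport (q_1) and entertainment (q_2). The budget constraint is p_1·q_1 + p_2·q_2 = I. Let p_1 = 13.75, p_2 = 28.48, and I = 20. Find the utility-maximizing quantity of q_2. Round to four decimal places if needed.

MU_q_1 ∝ 4·q_1^(-0.75), MU_q_2 ∝ 4·q_2^(-0.75), so MRS = (q_2/q_1)^(0.75) = p_1/p_2.
Solve for the ratio: q_2/q_1 = [p_1/p_2]^(4/3).
Substitute q_2 = (q_2/q_1)·q_1 into the budget: q_1* = I/(p_1 + p_2·(q_2/q_1)).
Numerically q_2/q_1 = 0.378748, so q_1* = 20/(13.75 + 28.48·0.378748) = 0.8151 and q_2* = 0.378748·0.8151 = 0.3087.

q_2* = 0.3087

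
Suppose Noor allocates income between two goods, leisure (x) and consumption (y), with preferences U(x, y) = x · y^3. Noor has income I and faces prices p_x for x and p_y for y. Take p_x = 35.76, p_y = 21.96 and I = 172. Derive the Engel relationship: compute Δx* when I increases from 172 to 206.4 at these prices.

The MRS is (1/3)·y/x. Set MRS = p_x/p_y.
Rearranging, p_y·y = 3·p_x·x. Substituting into the budget gives p_x·x·(1 + 3) = I.
Demand: x*(p_x,p_y,I) = 0.25·I/p_x and y* = 0.75·I/p_y.
At p_x=35.76, p_y=21.96, I=172: x* = 0.25·172/35.76 = 1.2025.
At I' = 206.4: x* = 1.443. Change: 1.443 − 1.2025 = 0.2405.

Δx* = 0.2405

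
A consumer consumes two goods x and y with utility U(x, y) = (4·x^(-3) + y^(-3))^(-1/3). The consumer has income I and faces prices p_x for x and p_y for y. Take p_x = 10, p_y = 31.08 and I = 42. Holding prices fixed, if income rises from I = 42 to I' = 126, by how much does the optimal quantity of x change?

Δx* = 3.1636

From the CES first-order condition, 4·(y/x)^(4) = p_x/p_y.
Solve for the ratio: y/x = [(1/4)·p_x/p_y]^(0.25).
With the ratio pinned down, the budget gives x* = I/(p_x + p_y·(y/x)) and y* = (y/x)·x*.
Numerically y/x = 0.532555, so x* = 42/(10 + 31.08·0.532555) = 1.5818.
At I' = 126: x* = 4.7454. Change: 4.7454 − 1.5818 = 3.1636.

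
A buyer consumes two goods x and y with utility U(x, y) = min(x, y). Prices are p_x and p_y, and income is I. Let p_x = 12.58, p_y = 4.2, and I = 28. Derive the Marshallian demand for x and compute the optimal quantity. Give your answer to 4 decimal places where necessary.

x* = 1.6687

With perfect complements, no substitution: consume in ratio x:y = 1:1.
Budget: p_x·x + p_y·x = I, so (p_x + p_y)·x = I.
Demand: x*(p_x,p_y,I) = I/(p_x + p_y), y* = I/(p_x + p_y).
Here 12.58 + 4.2 = 16.78, giving x* = 1.6687.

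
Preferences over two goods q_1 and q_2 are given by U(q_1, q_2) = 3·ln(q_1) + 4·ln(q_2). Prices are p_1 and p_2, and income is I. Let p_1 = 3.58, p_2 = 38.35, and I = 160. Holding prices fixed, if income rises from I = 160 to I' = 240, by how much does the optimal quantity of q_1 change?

Δq_1* = 9.577

The MRS is (3/4)·q_2/q_1. Set MRS = p_1/p_2.
Rearranging, p_2·q_2 = (4/3)·p_1·q_1. Substituting into the budget gives p_1·q_1·(1 + (4/3)) = I.
Demand: q_1*(p_1,p_2,I) = 3/7·I/p_1 and q_2* = 4/7·I/p_2.
At p_1=3.58, p_2=38.35, I=160: q_1* = 3/7·160/3.58 = 19.154.
At I' = 240: q_1* = 28.731. Change: 28.731 − 19.154 = 9.577.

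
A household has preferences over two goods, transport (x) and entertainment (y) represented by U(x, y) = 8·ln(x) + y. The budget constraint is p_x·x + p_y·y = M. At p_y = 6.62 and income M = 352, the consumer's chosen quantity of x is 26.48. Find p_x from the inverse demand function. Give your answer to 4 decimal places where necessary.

p_x = 2

MU_x = 8/x, MU_y = 1. Tangency: 8/x = p_x/p_y.
So x*(p_x,p_y) = 8·p_y/p_x, independent of income; and y* = (M − 8·p_y)/p_y.
Set x* = 26.48 in the demand function and solve for p_x: p_x = 2.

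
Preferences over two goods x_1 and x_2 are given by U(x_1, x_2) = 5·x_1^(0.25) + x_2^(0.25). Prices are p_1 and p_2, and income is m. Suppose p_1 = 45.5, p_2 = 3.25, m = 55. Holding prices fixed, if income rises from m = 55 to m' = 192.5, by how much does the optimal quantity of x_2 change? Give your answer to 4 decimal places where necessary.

Δx_2* = 9.3036

From the CES first-order condition, 5·(x_2/x_1)^(0.75) = p_1/p_2.
Hence x_2/x_1 = ((1/5)·p_1/p_2)^(1/(0.75)), i.e. raised to the 4/3 power.
Substitute x_2 = (x_2/x_1)·x_1 into the budget: x_1* = m/(p_1 + p_2·(x_2/x_1)).
Numerically x_2/x_1 = 3.946487, so x_1* = 55/(45.5 + 3.25·3.946487) = 0.943 and x_2* = 3.946487·0.943 = 3.7214.
At m' = 192.5: x_2* = 13.025. Change: 13.025 − 3.7214 = 9.3036.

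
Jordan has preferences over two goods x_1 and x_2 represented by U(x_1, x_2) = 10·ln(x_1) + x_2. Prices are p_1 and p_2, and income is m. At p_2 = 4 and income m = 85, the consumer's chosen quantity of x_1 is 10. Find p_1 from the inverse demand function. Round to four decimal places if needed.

p_1 = 4

Set MRS = p_1/p_2: (10/x_1)/1 = p_1/p_2.
So x_1*(p_1,p_2) = 10·p_2/p_1, independent of income; and x_2* = (m − 10·p_2)/p_2.
Set x_1* = 10 in the demand function and solve for p_1: p_1 = 4.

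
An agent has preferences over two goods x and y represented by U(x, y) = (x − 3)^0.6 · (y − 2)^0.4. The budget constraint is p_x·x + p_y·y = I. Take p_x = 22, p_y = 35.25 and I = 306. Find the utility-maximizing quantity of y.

y* = 3.9234

This is Cobb-Douglas in (x−3, y−2): tangency gives 0.6·p_y·(y−2) = 0.4·p_x·(x−3).
After buying the subsistence bundle (3, 2), a share 0.6 of the remaining income goes to x: x* = 3 + 0.6·(I − 3p_x − 2p_y)/p_x.
Discretionary income = 306 − 3·22 − 2·35.25 = 169.5; y* = 2 + 0.4·169.5/35.25 = 3.9234.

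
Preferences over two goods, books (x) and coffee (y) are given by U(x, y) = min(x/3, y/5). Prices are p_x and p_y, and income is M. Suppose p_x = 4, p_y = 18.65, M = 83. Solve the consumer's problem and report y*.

With perfect complements, no substitution: consume in ratio x:y = 3:5.
Budget: p_x·x + p_y·(5/3)·x = M, so (3·p_x + 5·p_y)·x = 3·M.
Demand: x*(p_x,p_y,M) = 3·M/(3·p_x + 5·p_y), y* = 5·M/(3·p_x + 5·p_y).
Here 3·4 + 5·18.65 = 105.25, giving y* = 3.943.

y* = 3.943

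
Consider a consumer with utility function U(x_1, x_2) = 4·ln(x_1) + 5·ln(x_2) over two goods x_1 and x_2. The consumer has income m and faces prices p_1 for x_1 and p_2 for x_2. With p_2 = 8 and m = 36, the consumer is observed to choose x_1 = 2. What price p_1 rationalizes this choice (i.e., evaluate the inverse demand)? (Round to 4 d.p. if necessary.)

p_1 = 8

Tangency: MRS = (4/5)·x_2/x_1 = p_1/p_2.
Rearranging, p_2·x_2 = (5/4)·p_1·x_1. Substituting into the budget gives p_1·x_1·(1 + (5/4)) = m.
Demand: x_1*(p_1,p_2,m) = 4/9·m/p_1 and x_2* = 5/9·m/p_2.
Set x_1* = 2 in the demand function and solve for p_1: p_1 = 8.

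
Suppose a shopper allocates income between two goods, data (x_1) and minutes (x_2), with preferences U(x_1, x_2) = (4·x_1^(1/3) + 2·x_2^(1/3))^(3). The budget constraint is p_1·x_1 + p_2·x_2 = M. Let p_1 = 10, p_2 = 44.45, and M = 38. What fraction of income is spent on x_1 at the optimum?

share on x_1 = 0.8564

MU_x_1 ∝ 4·x_1^(-2/3), MU_x_2 ∝ 2·x_2^(-2/3), so MRS = 2·(x_2/x_1)^(2/3) = p_1/p_2.
Solve for the ratio: x_2/x_1 = [(1/2)·p_1/p_2]^(1.5).
With the ratio pinned down, the budget gives x_1* = M/(p_1 + p_2·(x_2/x_1)) and x_2* = (x_2/x_1)·x_1*.
Numerically x_2/x_1 = 0.037727, so x_1* = 38/(10 + 44.45·0.037727) = 3.2543 and x_2* = 0.037727·3.2543 = 0.1228.
Expenditure on x_1: 10·3.2543 = 32.5428; share = 0.8564.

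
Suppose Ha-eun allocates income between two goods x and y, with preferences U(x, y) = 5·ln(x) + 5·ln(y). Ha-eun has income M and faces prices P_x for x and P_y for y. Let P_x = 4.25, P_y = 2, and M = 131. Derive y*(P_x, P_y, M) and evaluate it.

Tangency: MRS = y/x = P_x/P_y.
So 5·P_y·y = 5·P_x·x; combined with the budget, a share 0.5 of income goes to x.
Demand: x*(P_x,P_y,M) = 0.5·M/P_x and y* = 0.5·M/P_y.
At P_x=4.25, P_y=2, M=131: y* = 0.5·131/2 = 32.75.

y* = 32.75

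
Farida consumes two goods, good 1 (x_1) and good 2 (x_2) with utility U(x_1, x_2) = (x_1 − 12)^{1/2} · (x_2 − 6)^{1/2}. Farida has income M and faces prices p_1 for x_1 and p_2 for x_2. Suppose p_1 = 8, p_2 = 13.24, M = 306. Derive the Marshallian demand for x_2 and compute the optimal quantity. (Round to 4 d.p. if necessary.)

MRS = (x_2−6)/(x_1−12). Tangency with p_1/p_2 gives x_2−6 = (p_1/p_2)·(x_1−12).
Substituting into the budget: x_1* = 12 + 0.5·(M − 12·p_1 − 6·p_2)/p_1, and x_2* = 6 + 0.5·(…)/p_2.
Discretionary income = 306 − 12·8 − 6·13.24 = 130.56; x_2* = 6 + 0.5·130.56/13.24 = 10.9305.

x_2* = 10.9305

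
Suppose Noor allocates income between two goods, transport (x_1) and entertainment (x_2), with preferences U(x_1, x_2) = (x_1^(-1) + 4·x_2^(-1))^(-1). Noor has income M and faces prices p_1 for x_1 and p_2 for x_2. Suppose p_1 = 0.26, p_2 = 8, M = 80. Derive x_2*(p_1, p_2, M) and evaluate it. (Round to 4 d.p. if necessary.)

MRS = MU_x_1/MU_x_2 = (1/4)·(x_2/x_1)^(2). Set equal to p_1/p_2.
Solve for the ratio: x_2/x_1 = [4·p_1/p_2]^(0.5).
With the ratio pinned down, the budget gives x_1* = M/(p_1 + p_2·(x_2/x_1)) and x_2* = (x_2/x_1)·x_1*.
Numerically x_2/x_1 = 0.360555, so x_1* = 80/(0.26 + 8·0.360555) = 25.4417 and x_2* = 0.360555·25.4417 = 9.1731.

x_2* = 9.1731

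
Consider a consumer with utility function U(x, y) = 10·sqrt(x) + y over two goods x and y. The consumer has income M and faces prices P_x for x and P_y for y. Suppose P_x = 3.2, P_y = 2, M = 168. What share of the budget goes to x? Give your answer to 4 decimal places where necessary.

share on x = 0.186

MU_x = 5/√x, MU_y = 1. Tangency: 5/√x = P_x/P_y.
Thus x* = (5·P_y/P_x)² — independent of M — with the rest of income spent on y.
Plugging in: x* = (5·2/3.2)² = 9.7656, y* = 68.375.
Expenditure on x: 3.2·9.7656 = 31.25; share = 0.186.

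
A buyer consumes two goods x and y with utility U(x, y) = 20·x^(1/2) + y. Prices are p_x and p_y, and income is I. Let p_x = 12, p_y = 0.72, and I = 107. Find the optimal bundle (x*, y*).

x* = 0.36, y* = 142.6111

Utility is quasi-linear in y; the FOC for x is 10/√x = p_x/p_y.
Thus x* = (10·p_y/p_x)² — independent of I — with the rest of income spent on y.
Plugging in: x* = (10·0.72/12)² = 0.36, y* = 142.6111.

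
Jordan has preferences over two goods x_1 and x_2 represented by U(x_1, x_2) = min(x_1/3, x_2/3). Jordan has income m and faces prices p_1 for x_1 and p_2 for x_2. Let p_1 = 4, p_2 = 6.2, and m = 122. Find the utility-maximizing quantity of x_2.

Demand: x_1*(p_1,p_2,m) = 3·m/(3·p_1 + 3·p_2), x_2* = 3·m/(3·p_1 + 3·p_2).
Here 3·4 + 3·6.2 = 30.6, giving x_2* = 11.9608.

x_2* = 11.9608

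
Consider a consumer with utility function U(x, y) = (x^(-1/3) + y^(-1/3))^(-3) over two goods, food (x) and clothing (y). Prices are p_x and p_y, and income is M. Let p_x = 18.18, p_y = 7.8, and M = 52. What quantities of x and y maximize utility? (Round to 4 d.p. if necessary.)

x* = 1.5809, y* = 2.9821

Numerically y/x = 1.886359, so x* = 52/(18.18 + 7.8·1.886359) = 1.5809 and y* = 1.886359·1.5809 = 2.9821.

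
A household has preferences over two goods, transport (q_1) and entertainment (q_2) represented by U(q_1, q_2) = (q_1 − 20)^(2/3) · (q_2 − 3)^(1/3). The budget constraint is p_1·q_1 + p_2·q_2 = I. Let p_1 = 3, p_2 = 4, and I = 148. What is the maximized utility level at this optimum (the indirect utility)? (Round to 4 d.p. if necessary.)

V = 12.179

This is Cobb-Douglas in (q_1−20, q_2−3): tangency gives 2/3·p_2·(q_2−3) = 1/3·p_1·(q_1−20).
After buying the subsistence bundle (20, 3), a share 2/3 of the remaining income goes to q_1: q_1* = 20 + 2/3·(I − 20p_1 − 3p_2)/p_1.
Discretionary income = 148 − 20·3 − 3·4 = 76; q_1* = 20 + 2/3·76/3 = 36.8889; q_2* = 3 + 1/3·76/4 = 9.3333.
Utility at the optimum: U(36.8889, 9.3333) = 12.179.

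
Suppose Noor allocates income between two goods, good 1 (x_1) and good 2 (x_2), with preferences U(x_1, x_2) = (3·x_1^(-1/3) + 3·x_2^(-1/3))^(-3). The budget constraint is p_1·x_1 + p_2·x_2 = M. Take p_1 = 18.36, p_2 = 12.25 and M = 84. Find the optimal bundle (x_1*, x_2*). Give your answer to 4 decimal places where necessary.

From the CES first-order condition, (x_2/x_1)^(4/3) = p_1/p_2.
Solve for the ratio: x_2/x_1 = [p_1/p_2]^(0.75).
Substitute x_2 = (x_2/x_1)·x_1 into the budget: x_1* = M/(p_1 + p_2·(x_2/x_1)).
Numerically x_2/x_1 = 1.354573, so x_1* = 84/(18.36 + 12.25·1.354573) = 2.4032 and x_2* = 1.354573·2.4032 = 3.2553.

x_1* = 2.4032, x_2* = 3.2553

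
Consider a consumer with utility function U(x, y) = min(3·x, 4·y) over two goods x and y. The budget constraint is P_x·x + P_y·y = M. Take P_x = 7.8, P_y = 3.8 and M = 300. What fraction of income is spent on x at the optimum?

Leontief preferences: the optimum is at the kink where x/4 = y/3, i.e. y = (3/4)·x.
Budget: P_x·x + P_y·(3/4)·x = M, so (4·P_x + 3·P_y)·x = 4·M.
Demand: x*(P_x,P_y,M) = 4·M/(4·P_x + 3·P_y), y* = 3·M/(4·P_x + 3·P_y).
Here 4·7.8 + 3·3.8 = 42.6, giving x* = 28.169 and y* = 21.1268.
Expenditure on x: 7.8·28.169 = 219.7183; share = 0.7324.

share on x = 0.7324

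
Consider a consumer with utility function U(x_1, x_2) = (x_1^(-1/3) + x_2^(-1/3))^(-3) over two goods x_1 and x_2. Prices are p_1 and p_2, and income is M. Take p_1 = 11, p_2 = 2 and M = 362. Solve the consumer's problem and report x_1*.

Numerically x_2/x_1 = 3.591468, so x_1* = 362/(11 + 2·3.591468) = 19.9088.

x_1* = 19.9088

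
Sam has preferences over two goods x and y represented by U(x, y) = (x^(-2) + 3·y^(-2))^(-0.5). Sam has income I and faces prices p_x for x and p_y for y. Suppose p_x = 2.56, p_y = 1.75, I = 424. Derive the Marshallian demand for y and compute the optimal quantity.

y* = 127.9566

From the CES first-order condition, (1/3)·(y/x)^(3) = p_x/p_y.
Hence y/x = (3·p_x/p_y)^(1/(3)), i.e. raised to the 1/3 power.
With the ratio pinned down, the budget gives x* = I/(p_x + p_y·(y/x)) and y* = (y/x)·x*.
Numerically y/x = 1.637223, so x* = 424/(2.56 + 1.75·1.637223) = 78.1547 and y* = 1.637223·78.1547 = 127.9566.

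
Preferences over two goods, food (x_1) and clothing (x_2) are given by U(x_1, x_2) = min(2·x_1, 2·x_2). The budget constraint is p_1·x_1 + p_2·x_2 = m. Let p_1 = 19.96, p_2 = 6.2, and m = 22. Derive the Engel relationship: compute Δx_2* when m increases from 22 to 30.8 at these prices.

Demand: x_1*(p_1,p_2,m) = 2·m/(2·p_1 + 2·p_2), x_2* = 2·m/(2·p_1 + 2·p_2).
Here 2·19.96 + 2·6.2 = 52.32, giving x_2* = 0.841.
At m' = 30.8: x_2* = 1.1774. Change: 1.1774 − 0.841 = 0.3364.

Δx_2* = 0.3364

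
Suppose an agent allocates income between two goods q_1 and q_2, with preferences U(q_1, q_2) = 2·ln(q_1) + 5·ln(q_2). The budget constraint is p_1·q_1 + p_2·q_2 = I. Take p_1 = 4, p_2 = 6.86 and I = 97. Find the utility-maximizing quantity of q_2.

The MRS is (2/5)·q_2/q_1. Set MRS = p_1/p_2.
So 2·p_2·q_2 = 5·p_1·q_1; combined with the budget, a share 2/7 of income goes to q_1.
Demand: q_1*(p_1,p_2,I) = 2/7·I/p_1 and q_2* = 5/7·I/p_2.
At p_1=4, p_2=6.86, I=97: q_2* = 5/7·97/6.86 = 10.1.

q_2* = 10.1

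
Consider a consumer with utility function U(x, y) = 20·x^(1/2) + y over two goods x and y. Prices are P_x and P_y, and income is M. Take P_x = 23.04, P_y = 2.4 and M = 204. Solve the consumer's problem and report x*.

Set MRS = P_x/P_y: 10·x^(−1/2) = P_x/P_y.
Solve: √x = 10·P_y/P_x, so x*(P_x,P_y) = (10·P_y/P_x)², and y* = (M − P_x·x*)/P_y.
Plugging in: x* = (10·2.4/23.04)² = 1.0851.

x* = 1.0851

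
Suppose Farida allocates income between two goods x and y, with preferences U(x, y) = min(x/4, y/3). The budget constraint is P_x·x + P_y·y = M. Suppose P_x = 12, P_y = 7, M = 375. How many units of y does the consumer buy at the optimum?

y* = 16.3043

With perfect complements, no substitution: consume in ratio x:y = 4:3.
Budget: P_x·x + P_y·(3/4)·x = M, so (4·P_x + 3·P_y)·x = 4·M.
Demand: x*(P_x,P_y,M) = 4·M/(4·P_x + 3·P_y), y* = 3·M/(4·P_x + 3·P_y).
Here 4·12 + 3·7 = 69, giving y* = 16.3043.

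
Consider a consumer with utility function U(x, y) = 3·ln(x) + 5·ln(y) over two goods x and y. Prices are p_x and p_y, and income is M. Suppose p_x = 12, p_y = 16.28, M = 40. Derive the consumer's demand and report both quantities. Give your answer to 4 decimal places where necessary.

x* = 1.25, y* = 1.5356

Tangency: MRS = (3/5)·y/x = p_x/p_y.
Rearranging, p_y·y = (5/3)·p_x·x. Substituting into the budget gives p_x·x·(1 + (5/3)) = M.
Demand: x*(p_x,p_y,M) = 0.375·M/p_x and y* = 0.625·M/p_y.
At p_x=12, p_y=16.28, M=40: x* = 0.375·40/12 = 1.25, y* = 1.5356.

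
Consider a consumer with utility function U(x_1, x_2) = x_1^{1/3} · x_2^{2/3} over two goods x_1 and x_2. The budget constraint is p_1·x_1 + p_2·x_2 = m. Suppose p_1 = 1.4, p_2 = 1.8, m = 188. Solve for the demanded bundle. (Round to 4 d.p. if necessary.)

x_1* = 44.7619, x_2* = 69.6296

Tangency: MRS = (1/2)·x_2/x_1 = p_1/p_2.
Rearranging, p_2·x_2 = 2·p_1·x_1. Substituting into the budget gives p_1·x_1·(1 + 2) = m.
Demand: x_1*(p_1,p_2,m) = 1/3·m/p_1 and x_2* = 2/3·m/p_2.
At p_1=1.4, p_2=1.8, m=188: x_1* = 1/3·188/1.4 = 44.7619, x_2* = 69.6296.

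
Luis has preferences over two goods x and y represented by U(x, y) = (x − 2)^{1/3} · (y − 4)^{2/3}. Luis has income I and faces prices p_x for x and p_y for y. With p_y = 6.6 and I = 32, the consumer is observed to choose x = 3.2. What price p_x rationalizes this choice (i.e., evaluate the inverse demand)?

p_x = 1

Let x' = x−2, y' = y−4. MRS = (1/2)·y'/x' = p_x/p_y.
Substituting into the budget: x* = 2 + 1/3·(I − 2·p_x − 4·p_y)/p_x, and y* = 4 + 2/3·(…)/p_y.
Set x* = 3.2 in the demand function and solve for p_x: p_x = 1.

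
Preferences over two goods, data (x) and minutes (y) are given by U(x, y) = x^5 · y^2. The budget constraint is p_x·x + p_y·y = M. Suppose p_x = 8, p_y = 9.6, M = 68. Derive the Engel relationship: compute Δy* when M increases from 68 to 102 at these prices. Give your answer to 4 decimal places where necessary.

MU_x/MU_y = (5·y)/(2·x); tangency sets this equal to p_x/p_y.
Rearranging, p_y·y = (2/5)·p_x·x. Substituting into the budget gives p_x·x·(1 + (2/5)) = M.
Demand: x*(p_x,p_y,M) = 5/7·M/p_x and y* = 2/7·M/p_y.
At p_x=8, p_y=9.6, M=68: y* = 2/7·68/9.6 = 2.0238.
At M' = 102: y* = 3.0357. Change: 3.0357 − 2.0238 = 1.0119.

Δy* = 1.0119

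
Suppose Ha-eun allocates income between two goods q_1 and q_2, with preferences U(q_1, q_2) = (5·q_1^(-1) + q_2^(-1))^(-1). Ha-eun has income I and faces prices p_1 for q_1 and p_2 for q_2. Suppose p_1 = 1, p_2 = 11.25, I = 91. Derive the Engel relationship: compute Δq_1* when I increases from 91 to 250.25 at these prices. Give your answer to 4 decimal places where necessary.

MU_q_1 ∝ 5·q_1^(-2), MU_q_2 ∝ q_2^(-2), so MRS = 5·(q_2/q_1)^(2) = p_1/p_2.
Solve for the ratio: q_2/q_1 = [(1/5)·p_1/p_2]^(0.5).
Substitute q_2 = (q_2/q_1)·q_1 into the budget: q_1* = I/(p_1 + p_2·(q_2/q_1)).
Numerically q_2/q_1 = 0.133333, so q_1* = 91/(1 + 11.25·0.133333) = 36.4.
At I' = 250.25: q_1* = 100.1. Change: 100.1 − 36.4 = 63.7.

Δq_1* = 63.7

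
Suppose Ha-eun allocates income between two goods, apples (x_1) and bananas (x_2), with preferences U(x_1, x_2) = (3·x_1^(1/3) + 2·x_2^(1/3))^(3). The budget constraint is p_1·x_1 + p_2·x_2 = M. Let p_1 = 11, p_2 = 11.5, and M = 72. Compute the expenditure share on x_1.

MU_x_1 ∝ 3·x_1^(-2/3), MU_x_2 ∝ 2·x_2^(-2/3), so MRS = (3/2)·(x_2/x_1)^(2/3) = p_1/p_2.
Solve for the ratio: x_2/x_1 = [(2/3)·p_1/p_2]^(1.5).
With the ratio pinned down, the budget gives x_1* = M/(p_1 + p_2·(x_2/x_1)) and x_2* = (x_2/x_1)·x_1*.
Numerically x_2/x_1 = 0.50922, so x_1* = 72/(11 + 11.5·0.50922) = 4.2715 and x_2* = 0.50922·4.2715 = 2.1751.
Expenditure on x_1: 11·4.2715 = 46.9862; share = 0.6526.

share on x_1 = 0.6526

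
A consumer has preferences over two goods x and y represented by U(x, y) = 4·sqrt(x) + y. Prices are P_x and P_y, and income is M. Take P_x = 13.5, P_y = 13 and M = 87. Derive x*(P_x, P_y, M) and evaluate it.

Utility is quasi-linear in y; the FOC for x is 2/√x = P_x/P_y.
Solve: √x = 2·P_y/P_x, so x*(P_x,P_y) = (2·P_y/P_x)², and y* = (M − P_x·x*)/P_y.
Plugging in: x* = (2·13/13.5)² = 3.7092.

x* = 3.7092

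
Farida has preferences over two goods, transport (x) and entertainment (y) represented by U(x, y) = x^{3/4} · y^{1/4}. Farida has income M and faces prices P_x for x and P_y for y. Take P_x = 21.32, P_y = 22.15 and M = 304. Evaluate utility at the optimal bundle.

V = 8.0486

MU_x/MU_y = (0.75·y)/(0.25·x); tangency sets this equal to P_x/P_y.
So 0.75·P_y·y = 0.25·P_x·x; combined with the budget, a share 0.75 of income goes to x.
Demand: x*(P_x,P_y,M) = 0.75·M/P_x and y* = 0.25·M/P_y.
At P_x=21.32, P_y=22.15, M=304: x* = 0.75·304/21.32 = 10.6942, y* = 3.4312.
Utility at the optimum: U(10.6942, 3.4312) = 8.0486.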